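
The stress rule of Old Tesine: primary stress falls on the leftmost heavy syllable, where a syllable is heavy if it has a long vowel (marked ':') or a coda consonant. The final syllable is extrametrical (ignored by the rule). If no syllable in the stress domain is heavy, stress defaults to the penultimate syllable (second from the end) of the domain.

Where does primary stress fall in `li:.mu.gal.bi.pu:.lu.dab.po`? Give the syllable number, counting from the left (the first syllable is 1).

The final syllable (8, po) is extrametrical; the stress domain is syllables 1–7.
Weights: 1 li: H, 2 mu L, 3 gal H, 4 bi L, 5 pu: H, 6 lu L, 7 dab H.
Heavy syllables in the domain: 1, 3, 5, 7. The leftmost is syllable 1 (li:).
Primary stress: syllable 1 → ˈli:.mu.gal.bi.pu:.lu.dab.po.

1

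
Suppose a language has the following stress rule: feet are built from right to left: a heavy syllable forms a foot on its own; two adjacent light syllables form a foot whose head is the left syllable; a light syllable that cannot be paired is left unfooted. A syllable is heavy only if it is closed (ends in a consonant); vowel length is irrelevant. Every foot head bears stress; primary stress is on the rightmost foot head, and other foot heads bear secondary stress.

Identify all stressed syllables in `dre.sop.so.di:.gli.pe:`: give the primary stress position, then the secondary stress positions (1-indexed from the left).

Weights: 1 dre L, 2 sop H, 3 so L, 4 di: L, 5 gli L, 6 pe: L.
Parse right to left (heavy = foot alone; LL = one foot; stranded L unfooted): dre (ˈsop) (ˈso.di:) (ˈgli.pe:).
Foot heads: 2, 3, 5.
Primary stress on the rightmost head = syllable 5.
Secondary stress on 2, 3: dre.ˌsop.ˌso.di:.ˈgli.pe:.

primary 5, secondary 2, 3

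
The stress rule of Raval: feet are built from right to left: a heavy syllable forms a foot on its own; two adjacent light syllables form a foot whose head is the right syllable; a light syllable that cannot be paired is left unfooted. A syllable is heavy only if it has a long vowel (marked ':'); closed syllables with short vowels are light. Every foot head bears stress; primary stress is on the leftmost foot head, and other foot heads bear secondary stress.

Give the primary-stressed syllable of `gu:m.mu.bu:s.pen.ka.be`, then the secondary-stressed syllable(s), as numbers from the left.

primary 1, secondary 3, 6

Weights: 1 gu:m H, 2 mu L, 3 bu:s H, 4 pen L, 5 ka L, 6 be L.
Parse right to left (heavy = foot alone; LL = one foot; stranded L unfooted): (ˈgu:m) mu (ˈbu:s) pen (ka.ˈbe).
Foot heads: 1, 3, 6.
Primary stress on the leftmost head = syllable 1.
Secondary stress on 3, 6: ˈgu:m.mu.ˌbu:s.pen.ka.ˌbe.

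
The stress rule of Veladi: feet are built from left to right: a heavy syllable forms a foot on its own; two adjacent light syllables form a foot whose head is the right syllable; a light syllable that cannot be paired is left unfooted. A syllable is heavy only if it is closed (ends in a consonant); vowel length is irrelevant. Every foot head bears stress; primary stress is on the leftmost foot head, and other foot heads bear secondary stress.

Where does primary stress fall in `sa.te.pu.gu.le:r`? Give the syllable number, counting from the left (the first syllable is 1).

Weights: 1 sa L, 2 te L, 3 pu L, 4 gu L, 5 le:r H.
Parse left to right (heavy = foot alone; LL = one foot; stranded L unfooted): (sa.ˈte) (pu.ˈgu) (ˈle:r).
Foot heads: 2, 4, 5.
Primary stress on the leftmost head = syllable 2.
Primary stress: syllable 2 → sa.ˈte.pu.gu.le:r.

2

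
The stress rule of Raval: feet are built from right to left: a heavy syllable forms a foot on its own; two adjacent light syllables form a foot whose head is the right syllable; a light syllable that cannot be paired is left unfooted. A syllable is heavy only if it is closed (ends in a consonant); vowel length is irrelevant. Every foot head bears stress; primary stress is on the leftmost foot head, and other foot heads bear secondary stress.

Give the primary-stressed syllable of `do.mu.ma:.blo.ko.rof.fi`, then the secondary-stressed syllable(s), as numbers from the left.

primary 3, secondary 5, 6

Weights: 1 do L, 2 mu L, 3 ma: L, 4 blo L, 5 ko L, 6 rof H, 7 fi L.
Parse right to left (heavy = foot alone; LL = one foot; stranded L unfooted): do (mu.ˈma:) (blo.ˈko) (ˈrof) fi.
Foot heads: 3, 5, 6.
Primary stress on the leftmost head = syllable 3.
Secondary stress on 5, 6: do.mu.ˈma:.blo.ˌko.ˌrof.fi.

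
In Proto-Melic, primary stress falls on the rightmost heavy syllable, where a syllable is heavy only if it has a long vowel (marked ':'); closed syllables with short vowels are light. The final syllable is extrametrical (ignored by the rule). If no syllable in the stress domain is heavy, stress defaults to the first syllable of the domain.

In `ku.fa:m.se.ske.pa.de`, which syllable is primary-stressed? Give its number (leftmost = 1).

The final syllable (6, de) is extrametrical; the stress domain is syllables 1–5.
Weights: 1 ku L, 2 fa:m H, 3 se L, 4 ske L, 5 pa L.
Heavy syllables in the domain: 2. The rightmost is syllable 2 (fa:m).
Primary stress: syllable 2 → ku.ˈfa:m.se.ske.pa.de.

2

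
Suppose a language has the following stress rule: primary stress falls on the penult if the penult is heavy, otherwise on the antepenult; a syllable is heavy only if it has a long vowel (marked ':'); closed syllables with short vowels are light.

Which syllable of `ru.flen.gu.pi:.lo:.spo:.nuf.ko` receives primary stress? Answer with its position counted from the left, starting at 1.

6

Weights: 6 spo: H, 7 nuf L, 8 ko L.
The penult (syllable 7, nuf) is light, so stress falls on the antepenult (syllable 6, spo:).
Primary stress: syllable 6 → ru.flen.gu.pi:.lo:.ˈspo:.nuf.ko.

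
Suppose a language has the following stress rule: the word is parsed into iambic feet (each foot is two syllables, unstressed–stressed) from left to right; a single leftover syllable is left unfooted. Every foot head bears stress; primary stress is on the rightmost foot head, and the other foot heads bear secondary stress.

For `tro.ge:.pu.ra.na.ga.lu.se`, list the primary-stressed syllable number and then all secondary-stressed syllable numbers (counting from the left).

Parse left to right into iambic (σˈσ) feet: (tro.ˈge:) (pu.ˈra) (na.ˈga) (lu.ˈse).
Foot heads (stressed positions): 2, 4, 6, 8.
End Rule Rightmost: primary stress on the rightmost head = syllable 8.
Secondary stress on 2, 4, 6: tro.ˌge:.pu.ˌra.na.ˌga.lu.ˈse.

primary 8, secondary 2, 4, 6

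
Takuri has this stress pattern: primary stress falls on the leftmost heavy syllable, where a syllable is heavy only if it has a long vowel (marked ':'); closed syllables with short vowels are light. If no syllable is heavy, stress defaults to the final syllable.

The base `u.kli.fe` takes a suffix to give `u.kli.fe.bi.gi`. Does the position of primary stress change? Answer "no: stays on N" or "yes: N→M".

Base `u.kli.fe` (3 syllables):
  Weights: 1 u L, 2 kli L, 3 fe L.
  No heavy syllable in the domain; default to the final syllable = syllable 3.
  → primary stress on syllable 3.
Suffixed `u.kli.fe.bi.gi` (5 syllables):
  Weights: 1 u L, 2 kli L, 3 fe L, 4 bi L, 5 gi L.
  No heavy syllable in the domain; default to the final syllable = syllable 5.
  → primary stress on syllable 5.

yes: 3→5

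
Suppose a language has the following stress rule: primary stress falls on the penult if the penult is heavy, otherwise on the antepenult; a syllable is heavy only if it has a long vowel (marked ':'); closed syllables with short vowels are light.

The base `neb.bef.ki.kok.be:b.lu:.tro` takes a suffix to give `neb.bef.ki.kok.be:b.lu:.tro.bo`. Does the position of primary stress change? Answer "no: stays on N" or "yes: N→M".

Base `neb.bef.ki.kok.be:b.lu:.tro` (7 syllables):
  Weights: 5 be:b H, 6 lu: H, 7 tro L.
  The penult (syllable 6, lu:) is heavy, so it takes stress.
  → primary stress on syllable 6.
Suffixed `neb.bef.ki.kok.be:b.lu:.tro.bo` (8 syllables):
  Weights: 6 lu: H, 7 tro L, 8 bo L.
  The penult (syllable 7, tro) is light, so stress falls on the antepenult (syllable 6, lu:).
  → primary stress on syllable 6.

no: stays on 6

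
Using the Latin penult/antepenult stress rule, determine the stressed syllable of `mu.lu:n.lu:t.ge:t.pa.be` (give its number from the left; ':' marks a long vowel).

Classical Latin: stress the penult if heavy (long vowel or closed), else the antepenult.
Weights: 4 ge:t H, 5 pa L, 6 be L.
The penult (syllable 5, pa) is light, so stress falls on the antepenult (syllable 4, ge:t).
Stress on syllable 4: mu.lu:n.lu:t.ˈge:t.pa.be.

4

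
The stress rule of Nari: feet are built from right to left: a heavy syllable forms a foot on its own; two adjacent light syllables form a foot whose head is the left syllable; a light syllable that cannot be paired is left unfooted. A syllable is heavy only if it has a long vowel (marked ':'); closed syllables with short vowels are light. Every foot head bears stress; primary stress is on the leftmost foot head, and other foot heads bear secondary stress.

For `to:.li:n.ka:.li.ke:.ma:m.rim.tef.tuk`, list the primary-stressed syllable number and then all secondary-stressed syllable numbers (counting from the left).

Weights: 1 to: H, 2 li:n H, 3 ka: H, 4 li L, 5 ke: H, 6 ma:m H, 7 rim L, 8 tef L, 9 tuk L.
Parse right to left (heavy = foot alone; LL = one foot; stranded L unfooted): (ˈto:) (ˈli:n) (ˈka:) li (ˈke:) (ˈma:m) rim (ˈtef.tuk).
Foot heads: 1, 2, 3, 5, 6, 8.
Primary stress on the leftmost head = syllable 1.
Secondary stress on 2, 3, 5, 6, 8: ˈto:.ˌli:n.ˌka:.li.ˌke:.ˌma:m.rim.ˌtef.tuk.

primary 1, secondary 2, 3, 5, 6, 8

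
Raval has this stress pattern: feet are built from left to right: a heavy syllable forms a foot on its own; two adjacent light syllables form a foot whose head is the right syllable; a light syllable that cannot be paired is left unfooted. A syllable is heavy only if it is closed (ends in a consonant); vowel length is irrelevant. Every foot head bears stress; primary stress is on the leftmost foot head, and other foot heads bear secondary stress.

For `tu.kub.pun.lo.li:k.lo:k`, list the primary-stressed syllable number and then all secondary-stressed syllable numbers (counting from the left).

Weights: 1 tu L, 2 kub H, 3 pun H, 4 lo L, 5 li:k H, 6 lo:k H.
Parse left to right (heavy = foot alone; LL = one foot; stranded L unfooted): tu (ˈkub) (ˈpun) lo (ˈli:k) (ˈlo:k).
Foot heads: 2, 3, 5, 6.
Primary stress on the leftmost head = syllable 2.
Secondary stress on 3, 5, 6: tu.ˈkub.ˌpun.lo.ˌli:k.ˌlo:k.

primary 2, secondary 3, 5, 6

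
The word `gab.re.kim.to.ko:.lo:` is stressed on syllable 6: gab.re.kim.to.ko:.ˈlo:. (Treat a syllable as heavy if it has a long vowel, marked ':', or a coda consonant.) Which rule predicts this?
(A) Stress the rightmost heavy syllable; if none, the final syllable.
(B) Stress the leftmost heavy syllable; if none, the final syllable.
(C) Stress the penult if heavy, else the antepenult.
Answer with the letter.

Rule A → syllable 6 ✓.
Rule B → syllable 1 (observed: 6).
Rule C → syllable 5 (observed: 6).

A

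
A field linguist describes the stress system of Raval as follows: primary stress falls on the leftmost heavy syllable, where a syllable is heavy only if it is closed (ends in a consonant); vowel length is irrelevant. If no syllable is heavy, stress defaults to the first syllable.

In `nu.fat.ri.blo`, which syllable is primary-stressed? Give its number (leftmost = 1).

Weights: 1 nu L, 2 fat H, 3 ri L, 4 blo L.
Heavy syllables in the domain: 2. The leftmost is syllable 2 (fat).
Primary stress: syllable 2 → nu.ˈfat.ri.blo.

2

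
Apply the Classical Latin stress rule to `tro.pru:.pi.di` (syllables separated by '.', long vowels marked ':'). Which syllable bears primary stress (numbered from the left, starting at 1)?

Classical Latin: stress the penult if heavy (long vowel or closed), else the antepenult.
Weights: 2 pru: H, 3 pi L, 4 di L.
The penult (syllable 3, pi) is light, so stress falls on the antepenult (syllable 2, pru:).
Stress on syllable 2: tro.ˈpru:.pi.di.

2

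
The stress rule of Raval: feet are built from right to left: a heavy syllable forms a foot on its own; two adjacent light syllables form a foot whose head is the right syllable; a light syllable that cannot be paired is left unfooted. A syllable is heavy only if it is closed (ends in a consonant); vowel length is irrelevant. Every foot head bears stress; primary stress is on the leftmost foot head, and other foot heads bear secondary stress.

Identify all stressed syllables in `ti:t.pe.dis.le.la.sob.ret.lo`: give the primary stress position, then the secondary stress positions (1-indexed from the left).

Weights: 1 ti:t H, 2 pe L, 3 dis H, 4 le L, 5 la L, 6 sob H, 7 ret H, 8 lo L.
Parse right to left (heavy = foot alone; LL = one foot; stranded L unfooted): (ˈti:t) pe (ˈdis) (le.ˈla) (ˈsob) (ˈret) lo.
Foot heads: 1, 3, 5, 6, 7.
Primary stress on the leftmost head = syllable 1.
Secondary stress on 3, 5, 6, 7: ˈti:t.pe.ˌdis.le.ˌla.ˌsob.ˌret.lo.

primary 1, secondary 3, 5, 6, 7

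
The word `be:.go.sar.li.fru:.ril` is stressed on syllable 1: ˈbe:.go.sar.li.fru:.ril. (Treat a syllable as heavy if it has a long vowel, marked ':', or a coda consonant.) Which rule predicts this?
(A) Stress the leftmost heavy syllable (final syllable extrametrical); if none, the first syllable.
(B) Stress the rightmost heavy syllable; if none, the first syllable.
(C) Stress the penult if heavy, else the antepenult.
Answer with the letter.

A

Rule A → syllable 1 ✓.
Rule B → syllable 6 (observed: 1).
Rule C → syllable 5 (observed: 1).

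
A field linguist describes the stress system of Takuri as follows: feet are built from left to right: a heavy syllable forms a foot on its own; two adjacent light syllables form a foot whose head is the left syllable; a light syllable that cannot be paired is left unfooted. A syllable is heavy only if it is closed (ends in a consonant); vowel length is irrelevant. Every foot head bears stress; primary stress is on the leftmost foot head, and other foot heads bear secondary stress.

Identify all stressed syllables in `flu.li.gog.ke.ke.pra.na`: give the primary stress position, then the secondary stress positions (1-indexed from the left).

Weights: 1 flu L, 2 li L, 3 gog H, 4 ke L, 5 ke L, 6 pra L, 7 na L.
Parse left to right (heavy = foot alone; LL = one foot; stranded L unfooted): (ˈflu.li) (ˈgog) (ˈke.ke) (ˈpra.na).
Foot heads: 1, 3, 4, 6.
Primary stress on the leftmost head = syllable 1.
Secondary stress on 3, 4, 6: ˈflu.li.ˌgog.ˌke.ke.ˌpra.na.

primary 1, secondary 3, 4, 6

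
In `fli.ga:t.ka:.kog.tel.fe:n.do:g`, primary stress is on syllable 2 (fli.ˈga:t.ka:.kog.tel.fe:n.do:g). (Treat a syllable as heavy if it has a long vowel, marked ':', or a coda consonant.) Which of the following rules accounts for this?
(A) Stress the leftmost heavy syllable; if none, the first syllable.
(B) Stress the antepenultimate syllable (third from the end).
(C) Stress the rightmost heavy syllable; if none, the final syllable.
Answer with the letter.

Rule A → syllable 2 ✓.
Rule B → syllable 5 (observed: 2).
Rule C → syllable 7 (observed: 2).

A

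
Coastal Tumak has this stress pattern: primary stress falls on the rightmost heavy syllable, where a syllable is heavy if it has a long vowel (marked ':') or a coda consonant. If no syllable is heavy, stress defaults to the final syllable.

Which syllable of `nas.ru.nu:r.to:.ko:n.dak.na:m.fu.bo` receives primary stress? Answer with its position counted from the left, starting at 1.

Weights: 1 nas H, 2 ru L, 3 nu:r H, 4 to: H, 5 ko:n H, 6 dak H, 7 na:m H, 8 fu L, 9 bo L.
Heavy syllables in the domain: 1, 3, 4, 5, 6, 7. The rightmost is syllable 7 (na:m).
Primary stress: syllable 7 → nas.ru.nu:r.to:.ko:n.dak.ˈna:m.fu.bo.

7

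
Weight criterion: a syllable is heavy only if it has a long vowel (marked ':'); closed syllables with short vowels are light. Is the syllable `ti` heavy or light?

light

`ti`: short vowel, open (no coda). Short vowel → light.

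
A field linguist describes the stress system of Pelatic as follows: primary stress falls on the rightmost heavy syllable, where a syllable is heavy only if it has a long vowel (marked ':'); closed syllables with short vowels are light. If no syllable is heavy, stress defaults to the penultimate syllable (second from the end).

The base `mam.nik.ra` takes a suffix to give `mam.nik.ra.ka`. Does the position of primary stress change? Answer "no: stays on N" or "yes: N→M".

yes: 2→3

Base `mam.nik.ra` (3 syllables):
  Weights: 1 mam L, 2 nik L, 3 ra L.
  No heavy syllable in the domain; default to the penultimate syllable (second from the end) = syllable 2.
  → primary stress on syllable 2.
Suffixed `mam.nik.ra.ka` (4 syllables):
  Weights: 1 mam L, 2 nik L, 3 ra L, 4 ka L.
  No heavy syllable in the domain; default to the penultimate syllable (second from the end) = syllable 3.
  → primary stress on syllable 3.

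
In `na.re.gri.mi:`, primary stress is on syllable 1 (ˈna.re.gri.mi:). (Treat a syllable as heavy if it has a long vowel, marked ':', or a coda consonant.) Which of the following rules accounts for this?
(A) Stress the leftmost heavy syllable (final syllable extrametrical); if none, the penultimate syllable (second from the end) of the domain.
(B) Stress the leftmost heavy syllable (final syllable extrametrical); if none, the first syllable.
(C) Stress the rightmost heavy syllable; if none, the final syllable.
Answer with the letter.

B

Rule A → syllable 2 (observed: 1).
Rule B → syllable 1 ✓.
Rule C → syllable 4 (observed: 1).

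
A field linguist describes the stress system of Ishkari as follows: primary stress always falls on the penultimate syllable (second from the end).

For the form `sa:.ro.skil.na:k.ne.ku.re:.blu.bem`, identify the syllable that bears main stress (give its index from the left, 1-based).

8

The word has 9 syllables; the penultimate syllable (second from the end) is syllable 8 (blu).
Primary stress: syllable 8 → sa:.ro.skil.na:k.ne.ku.re:.ˈblu.bem.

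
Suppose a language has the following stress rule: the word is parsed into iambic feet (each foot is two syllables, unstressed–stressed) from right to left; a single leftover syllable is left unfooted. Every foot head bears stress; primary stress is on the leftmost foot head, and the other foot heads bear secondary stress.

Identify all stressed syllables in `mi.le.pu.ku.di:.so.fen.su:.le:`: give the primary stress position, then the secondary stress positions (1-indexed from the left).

primary 3, secondary 5, 7, 9

Parse right to left into iambic (σˈσ) feet: mi (le.ˈpu) (ku.ˈdi:) (so.ˈfen) (su:.ˈle:). Syllable 1 is left unfooted.
Foot heads (stressed positions): 3, 5, 7, 9.
End Rule Leftmost: primary stress on the leftmost head = syllable 3.
Secondary stress on 5, 7, 9: mi.le.ˈpu.ku.ˌdi:.so.ˌfen.su:.ˌle:.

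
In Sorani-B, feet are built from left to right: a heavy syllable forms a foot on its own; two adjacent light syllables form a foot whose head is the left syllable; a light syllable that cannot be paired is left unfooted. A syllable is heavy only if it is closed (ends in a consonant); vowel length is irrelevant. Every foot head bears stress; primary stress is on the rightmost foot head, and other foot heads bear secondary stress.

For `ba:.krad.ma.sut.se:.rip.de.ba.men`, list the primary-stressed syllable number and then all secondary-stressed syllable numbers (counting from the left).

Weights: 1 ba: L, 2 krad H, 3 ma L, 4 sut H, 5 se: L, 6 rip H, 7 de L, 8 ba L, 9 men H.
Parse left to right (heavy = foot alone; LL = one foot; stranded L unfooted): ba: (ˈkrad) ma (ˈsut) se: (ˈrip) (ˈde.ba) (ˈmen).
Foot heads: 2, 4, 6, 7, 9.
Primary stress on the rightmost head = syllable 9.
Secondary stress on 2, 4, 6, 7: ba:.ˌkrad.ma.ˌsut.se:.ˌrip.ˌde.ba.ˈmen.

primary 9, secondary 2, 4, 6, 7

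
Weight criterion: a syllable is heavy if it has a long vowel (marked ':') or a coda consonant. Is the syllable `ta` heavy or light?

`ta`: short vowel, open (no coda). Short vowel, open → light.

light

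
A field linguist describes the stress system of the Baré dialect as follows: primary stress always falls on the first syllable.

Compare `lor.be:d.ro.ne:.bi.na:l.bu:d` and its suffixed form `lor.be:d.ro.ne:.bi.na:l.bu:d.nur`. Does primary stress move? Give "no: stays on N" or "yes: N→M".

Base `lor.be:d.ro.ne:.bi.na:l.bu:d` (7 syllables):
  The word has 7 syllables; the first syllable is syllable 1 (lor).
  → primary stress on syllable 1.
Suffixed `lor.be:d.ro.ne:.bi.na:l.bu:d.nur` (8 syllables):
  The word has 8 syllables; the first syllable is syllable 1 (lor).
  → primary stress on syllable 1.

no: stays on 1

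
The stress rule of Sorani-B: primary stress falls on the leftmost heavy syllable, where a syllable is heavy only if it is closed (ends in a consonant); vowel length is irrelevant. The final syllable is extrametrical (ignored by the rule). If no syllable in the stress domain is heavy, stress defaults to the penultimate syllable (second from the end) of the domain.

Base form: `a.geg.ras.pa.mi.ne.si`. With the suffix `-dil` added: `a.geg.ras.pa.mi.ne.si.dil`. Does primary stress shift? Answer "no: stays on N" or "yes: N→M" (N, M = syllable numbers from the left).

Base `a.geg.ras.pa.mi.ne.si` (7 syllables):
  The final syllable (7, si) is extrametrical; the stress domain is syllables 1–6.
  Weights: 1 a L, 2 geg H, 3 ras H, 4 pa L, 5 mi L, 6 ne L.
  Heavy syllables in the domain: 2, 3. The leftmost is syllable 2 (geg).
  → primary stress on syllable 2.
Suffixed `a.geg.ras.pa.mi.ne.si.dil` (8 syllables):
  The final syllable (8, dil) is extrametrical; the stress domain is syllables 1–7.
  Weights: 1 a L, 2 geg H, 3 ras H, 4 pa L, 5 mi L, 6 ne L, 7 si L.
  Heavy syllables in the domain: 2, 3. The leftmost is syllable 2 (geg).
  → primary stress on syllable 2.

no: stays on 2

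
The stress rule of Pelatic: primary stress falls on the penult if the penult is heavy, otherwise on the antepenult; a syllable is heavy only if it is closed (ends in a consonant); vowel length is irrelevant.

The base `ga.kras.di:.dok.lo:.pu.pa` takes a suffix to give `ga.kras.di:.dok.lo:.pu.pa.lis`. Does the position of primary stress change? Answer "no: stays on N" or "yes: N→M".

yes: 5→6

Base `ga.kras.di:.dok.lo:.pu.pa` (7 syllables):
  Weights: 5 lo: L, 6 pu L, 7 pa L.
  The penult (syllable 6, pu) is light, so stress falls on the antepenult (syllable 5, lo:).
  → primary stress on syllable 5.
Suffixed `ga.kras.di:.dok.lo:.pu.pa.lis` (8 syllables):
  Weights: 6 pu L, 7 pa L, 8 lis H.
  The penult (syllable 7, pa) is light, so stress falls on the antepenult (syllable 6, pu).
  → primary stress on syllable 6.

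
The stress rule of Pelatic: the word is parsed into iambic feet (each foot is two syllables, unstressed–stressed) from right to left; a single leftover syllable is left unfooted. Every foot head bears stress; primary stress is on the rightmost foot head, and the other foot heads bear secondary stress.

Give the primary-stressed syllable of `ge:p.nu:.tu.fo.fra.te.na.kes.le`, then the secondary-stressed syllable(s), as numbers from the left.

primary 9, secondary 3, 5, 7

Parse right to left into iambic (σˈσ) feet: ge:p (nu:.ˈtu) (fo.ˈfra) (te.ˈna) (kes.ˈle). Syllable 1 is left unfooted.
Foot heads (stressed positions): 3, 5, 7, 9.
End Rule Rightmost: primary stress on the rightmost head = syllable 9.
Secondary stress on 3, 5, 7: ge:p.nu:.ˌtu.fo.ˌfra.te.ˌna.kes.ˈle.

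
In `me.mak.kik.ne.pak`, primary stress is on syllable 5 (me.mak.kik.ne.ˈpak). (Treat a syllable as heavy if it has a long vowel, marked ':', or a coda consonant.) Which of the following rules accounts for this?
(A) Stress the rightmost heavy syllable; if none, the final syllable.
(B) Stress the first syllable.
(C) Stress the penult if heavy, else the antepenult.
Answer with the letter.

A

Rule A → syllable 5 ✓.
Rule B → syllable 1 (observed: 5).
Rule C → syllable 3 (observed: 5).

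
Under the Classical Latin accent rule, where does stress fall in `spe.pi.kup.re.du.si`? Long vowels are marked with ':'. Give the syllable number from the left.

4

Classical Latin: stress the penult if heavy (long vowel or closed), else the antepenult.
Weights: 4 re L, 5 du L, 6 si L.
The penult (syllable 5, du) is light, so stress falls on the antepenult (syllable 4, re).
Stress on syllable 4: spe.pi.kup.ˈre.du.si.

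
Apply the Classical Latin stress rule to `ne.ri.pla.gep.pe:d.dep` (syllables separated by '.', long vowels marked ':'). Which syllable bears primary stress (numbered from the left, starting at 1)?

Classical Latin: stress the penult if heavy (long vowel or closed), else the antepenult.
Weights: 4 gep H, 5 pe:d H, 6 dep H.
The penult (syllable 5, pe:d) is heavy, so it takes stress.
Stress on syllable 5: ne.ri.pla.gep.ˈpe:d.dep.

5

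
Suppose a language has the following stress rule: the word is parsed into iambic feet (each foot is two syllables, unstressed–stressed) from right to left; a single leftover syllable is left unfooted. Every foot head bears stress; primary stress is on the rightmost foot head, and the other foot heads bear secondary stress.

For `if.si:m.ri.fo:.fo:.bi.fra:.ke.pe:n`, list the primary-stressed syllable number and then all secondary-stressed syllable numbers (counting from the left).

primary 9, secondary 3, 5, 7

Parse right to left into iambic (σˈσ) feet: if (si:m.ˈri) (fo:.ˈfo:) (bi.ˈfra:) (ke.ˈpe:n). Syllable 1 is left unfooted.
Foot heads (stressed positions): 3, 5, 7, 9.
End Rule Rightmost: primary stress on the rightmost head = syllable 9.
Secondary stress on 3, 5, 7: if.si:m.ˌri.fo:.ˌfo:.bi.ˌfra:.ke.ˈpe:n.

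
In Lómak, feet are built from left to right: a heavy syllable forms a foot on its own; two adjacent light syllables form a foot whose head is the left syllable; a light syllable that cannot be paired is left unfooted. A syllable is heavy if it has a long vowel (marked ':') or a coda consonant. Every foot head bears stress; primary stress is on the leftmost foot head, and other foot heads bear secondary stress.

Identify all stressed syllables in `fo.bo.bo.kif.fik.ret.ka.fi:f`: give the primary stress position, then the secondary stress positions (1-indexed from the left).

primary 1, secondary 4, 5, 6, 8

Weights: 1 fo L, 2 bo L, 3 bo L, 4 kif H, 5 fik H, 6 ret H, 7 ka L, 8 fi:f H.
Parse left to right (heavy = foot alone; LL = one foot; stranded L unfooted): (ˈfo.bo) bo (ˈkif) (ˈfik) (ˈret) ka (ˈfi:f).
Foot heads: 1, 4, 5, 6, 8.
Primary stress on the leftmost head = syllable 1.
Secondary stress on 4, 5, 6, 8: ˈfo.bo.bo.ˌkif.ˌfik.ˌret.ka.ˌfi:f.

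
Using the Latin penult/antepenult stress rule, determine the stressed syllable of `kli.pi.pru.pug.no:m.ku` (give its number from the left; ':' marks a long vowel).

Classical Latin: stress the penult if heavy (long vowel or closed), else the antepenult.
Weights: 4 pug H, 5 no:m H, 6 ku L.
The penult (syllable 5, no:m) is heavy, so it takes stress.
Stress on syllable 5: kli.pi.pru.pug.ˈno:m.ku.

5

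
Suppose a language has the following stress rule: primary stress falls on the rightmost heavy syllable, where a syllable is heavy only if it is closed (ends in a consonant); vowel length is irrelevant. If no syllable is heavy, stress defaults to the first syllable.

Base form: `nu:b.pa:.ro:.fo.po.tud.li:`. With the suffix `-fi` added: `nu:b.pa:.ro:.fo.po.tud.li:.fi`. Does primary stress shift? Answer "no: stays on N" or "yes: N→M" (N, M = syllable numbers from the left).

Base `nu:b.pa:.ro:.fo.po.tud.li:` (7 syllables):
  Weights: 1 nu:b H, 2 pa: L, 3 ro: L, 4 fo L, 5 po L, 6 tud H, 7 li: L.
  Heavy syllables in the domain: 1, 6. The rightmost is syllable 6 (tud).
  → primary stress on syllable 6.
Suffixed `nu:b.pa:.ro:.fo.po.tud.li:.fi` (8 syllables):
  Weights: 1 nu:b H, 2 pa: L, 3 ro: L, 4 fo L, 5 po L, 6 tud H, 7 li: L, 8 fi L.
  Heavy syllables in the domain: 1, 6. The rightmost is syllable 6 (tud).
  → primary stress on syllable 6.

no: stays on 6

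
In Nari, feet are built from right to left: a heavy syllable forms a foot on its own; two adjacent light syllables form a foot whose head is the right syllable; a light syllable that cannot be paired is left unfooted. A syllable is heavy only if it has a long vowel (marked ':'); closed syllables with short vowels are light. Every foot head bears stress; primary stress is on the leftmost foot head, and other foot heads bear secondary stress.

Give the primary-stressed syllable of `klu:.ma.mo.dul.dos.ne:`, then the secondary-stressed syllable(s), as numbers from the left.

primary 1, secondary 3, 5, 6

Weights: 1 klu: H, 2 ma L, 3 mo L, 4 dul L, 5 dos L, 6 ne: H.
Parse right to left (heavy = foot alone; LL = one foot; stranded L unfooted): (ˈklu:) (ma.ˈmo) (dul.ˈdos) (ˈne:).
Foot heads: 1, 3, 5, 6.
Primary stress on the leftmost head = syllable 1.
Secondary stress on 3, 5, 6: ˈklu:.ma.ˌmo.dul.ˌdos.ˌne:.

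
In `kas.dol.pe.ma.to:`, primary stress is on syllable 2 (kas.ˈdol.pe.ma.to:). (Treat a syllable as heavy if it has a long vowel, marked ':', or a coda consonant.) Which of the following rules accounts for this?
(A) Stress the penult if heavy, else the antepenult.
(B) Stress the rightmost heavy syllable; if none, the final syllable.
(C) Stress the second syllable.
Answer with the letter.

C

Rule A → syllable 3 (observed: 2).
Rule B → syllable 5 (observed: 2).
Rule C → syllable 2 ✓.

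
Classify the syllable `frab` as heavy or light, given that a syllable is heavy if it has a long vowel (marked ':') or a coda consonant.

`frab`: short vowel, closed (coda /b/). Closed → heavy.

heavy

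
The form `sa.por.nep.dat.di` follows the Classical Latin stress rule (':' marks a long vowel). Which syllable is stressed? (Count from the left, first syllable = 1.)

4

Classical Latin: stress the penult if heavy (long vowel or closed), else the antepenult.
Weights: 3 nep H, 4 dat H, 5 di L.
The penult (syllable 4, dat) is heavy, so it takes stress.
Stress on syllable 4: sa.por.nep.ˈdat.di.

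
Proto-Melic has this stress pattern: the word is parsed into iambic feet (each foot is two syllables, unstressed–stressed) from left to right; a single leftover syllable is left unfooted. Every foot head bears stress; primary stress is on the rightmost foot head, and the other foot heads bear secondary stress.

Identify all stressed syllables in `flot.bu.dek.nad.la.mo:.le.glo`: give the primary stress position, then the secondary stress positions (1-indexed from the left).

primary 8, secondary 2, 4, 6

Parse left to right into iambic (σˈσ) feet: (flot.ˈbu) (dek.ˈnad) (la.ˈmo:) (le.ˈglo).
Foot heads (stressed positions): 2, 4, 6, 8.
End Rule Rightmost: primary stress on the rightmost head = syllable 8.
Secondary stress on 2, 4, 6: flot.ˌbu.dek.ˌnad.la.ˌmo:.le.ˈglo.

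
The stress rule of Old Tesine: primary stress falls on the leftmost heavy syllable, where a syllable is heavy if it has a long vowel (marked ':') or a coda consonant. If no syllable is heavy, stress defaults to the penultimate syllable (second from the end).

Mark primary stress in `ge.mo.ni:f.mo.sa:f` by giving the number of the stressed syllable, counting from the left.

3

Weights: 1 ge L, 2 mo L, 3 ni:f H, 4 mo L, 5 sa:f H.
Heavy syllables in the domain: 3, 5. The leftmost is syllable 3 (ni:f).
Primary stress: syllable 3 → ge.mo.ˈni:f.mo.sa:f.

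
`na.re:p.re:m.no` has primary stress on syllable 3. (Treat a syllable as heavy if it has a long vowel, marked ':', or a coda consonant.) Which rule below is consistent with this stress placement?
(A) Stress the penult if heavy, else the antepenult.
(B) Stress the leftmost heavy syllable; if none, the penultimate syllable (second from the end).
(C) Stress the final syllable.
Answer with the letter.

A

Rule A → syllable 3 ✓.
Rule B → syllable 2 (observed: 3).
Rule C → syllable 4 (observed: 3).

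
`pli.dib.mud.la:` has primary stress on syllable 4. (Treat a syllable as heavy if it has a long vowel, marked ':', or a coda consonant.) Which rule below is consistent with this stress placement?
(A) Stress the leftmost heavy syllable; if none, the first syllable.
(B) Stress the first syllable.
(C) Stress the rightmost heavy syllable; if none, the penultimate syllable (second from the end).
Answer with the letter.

C

Rule A → syllable 2 (observed: 4).
Rule B → syllable 1 (observed: 4).
Rule C → syllable 4 ✓.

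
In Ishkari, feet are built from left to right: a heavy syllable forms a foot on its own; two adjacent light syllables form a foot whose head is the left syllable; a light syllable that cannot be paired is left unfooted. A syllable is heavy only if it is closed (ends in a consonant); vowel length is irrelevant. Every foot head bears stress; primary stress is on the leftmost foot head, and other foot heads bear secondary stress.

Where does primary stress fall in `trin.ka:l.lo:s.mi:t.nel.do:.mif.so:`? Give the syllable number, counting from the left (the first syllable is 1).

Weights: 1 trin H, 2 ka:l H, 3 lo:s H, 4 mi:t H, 5 nel H, 6 do: L, 7 mif H, 8 so: L.
Parse left to right (heavy = foot alone; LL = one foot; stranded L unfooted): (ˈtrin) (ˈka:l) (ˈlo:s) (ˈmi:t) (ˈnel) do: (ˈmif) so:.
Foot heads: 1, 2, 3, 4, 5, 7.
Primary stress on the leftmost head = syllable 1.
Primary stress: syllable 1 → ˈtrin.ka:l.lo:s.mi:t.nel.do:.mif.so:.

1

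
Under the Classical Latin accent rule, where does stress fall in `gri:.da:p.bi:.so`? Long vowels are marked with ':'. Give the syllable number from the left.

Classical Latin: stress the penult if heavy (long vowel or closed), else the antepenult.
Weights: 2 da:p H, 3 bi: H, 4 so L.
The penult (syllable 3, bi:) is heavy, so it takes stress.
Stress on syllable 3: gri:.da:p.ˈbi:.so.

3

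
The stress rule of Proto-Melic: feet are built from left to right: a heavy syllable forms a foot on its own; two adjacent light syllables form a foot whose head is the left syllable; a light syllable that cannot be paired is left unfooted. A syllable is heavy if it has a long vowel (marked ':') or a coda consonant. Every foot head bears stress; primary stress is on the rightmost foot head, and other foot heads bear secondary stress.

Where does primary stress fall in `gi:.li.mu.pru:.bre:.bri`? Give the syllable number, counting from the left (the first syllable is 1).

Weights: 1 gi: H, 2 li L, 3 mu L, 4 pru: H, 5 bre: H, 6 bri L.
Parse left to right (heavy = foot alone; LL = one foot; stranded L unfooted): (ˈgi:) (ˈli.mu) (ˈpru:) (ˈbre:) bri.
Foot heads: 1, 2, 4, 5.
Primary stress on the rightmost head = syllable 5.
Primary stress: syllable 5 → gi:.li.mu.pru:.ˈbre:.bri.

5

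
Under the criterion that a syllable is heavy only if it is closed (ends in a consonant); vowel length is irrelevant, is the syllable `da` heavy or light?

`da`: short vowel, open (no coda). Open (no coda) → light.

light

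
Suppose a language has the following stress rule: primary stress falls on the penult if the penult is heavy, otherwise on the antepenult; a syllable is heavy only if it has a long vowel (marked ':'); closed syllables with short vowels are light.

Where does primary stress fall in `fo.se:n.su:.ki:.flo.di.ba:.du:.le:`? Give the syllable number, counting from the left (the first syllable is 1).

Weights: 7 ba: H, 8 du: H, 9 le: H.
The penult (syllable 8, du:) is heavy, so it takes stress.
Primary stress: syllable 8 → fo.se:n.su:.ki:.flo.di.ba:.ˈdu:.le:.

8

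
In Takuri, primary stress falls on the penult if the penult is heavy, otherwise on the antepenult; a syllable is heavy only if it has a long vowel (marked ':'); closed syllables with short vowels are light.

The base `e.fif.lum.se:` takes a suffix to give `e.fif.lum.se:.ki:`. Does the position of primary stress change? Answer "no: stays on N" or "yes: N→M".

yes: 2→4

Base `e.fif.lum.se:` (4 syllables):
  Weights: 2 fif L, 3 lum L, 4 se: H.
  The penult (syllable 3, lum) is light, so stress falls on the antepenult (syllable 2, fif).
  → primary stress on syllable 2.
Suffixed `e.fif.lum.se:.ki:` (5 syllables):
  Weights: 3 lum L, 4 se: H, 5 ki: H.
  The penult (syllable 4, se:) is heavy, so it takes stress.
  → primary stress on syllable 4.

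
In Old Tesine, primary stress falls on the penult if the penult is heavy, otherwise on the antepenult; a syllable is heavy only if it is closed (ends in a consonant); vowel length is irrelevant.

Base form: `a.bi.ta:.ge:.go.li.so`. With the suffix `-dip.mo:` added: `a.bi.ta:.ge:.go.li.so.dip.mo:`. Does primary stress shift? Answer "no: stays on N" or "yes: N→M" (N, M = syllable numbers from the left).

yes: 5→8

Base `a.bi.ta:.ge:.go.li.so` (7 syllables):
  Weights: 5 go L, 6 li L, 7 so L.
  The penult (syllable 6, li) is light, so stress falls on the antepenult (syllable 5, go).
  → primary stress on syllable 5.
Suffixed `a.bi.ta:.ge:.go.li.so.dip.mo:` (9 syllables):
  Weights: 7 so L, 8 dip H, 9 mo: L.
  The penult (syllable 8, dip) is heavy, so it takes stress.
  → primary stress on syllable 8.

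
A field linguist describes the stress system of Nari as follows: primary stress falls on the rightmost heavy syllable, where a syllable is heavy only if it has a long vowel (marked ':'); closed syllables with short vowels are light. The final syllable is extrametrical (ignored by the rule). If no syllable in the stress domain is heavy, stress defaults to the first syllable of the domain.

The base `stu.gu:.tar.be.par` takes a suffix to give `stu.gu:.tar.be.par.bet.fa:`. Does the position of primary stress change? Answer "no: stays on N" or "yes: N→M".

no: stays on 2

Base `stu.gu:.tar.be.par` (5 syllables):
  The final syllable (5, par) is extrametrical; the stress domain is syllables 1–4.
  Weights: 1 stu L, 2 gu: H, 3 tar L, 4 be L.
  Heavy syllables in the domain: 2. The rightmost is syllable 2 (gu:).
  → primary stress on syllable 2.
Suffixed `stu.gu:.tar.be.par.bet.fa:` (7 syllables):
  The final syllable (7, fa:) is extrametrical; the stress domain is syllables 1–6.
  Weights: 1 stu L, 2 gu: H, 3 tar L, 4 be L, 5 par L, 6 bet L.
  Heavy syllables in the domain: 2. The rightmost is syllable 2 (gu:).
  → primary stress on syllable 2.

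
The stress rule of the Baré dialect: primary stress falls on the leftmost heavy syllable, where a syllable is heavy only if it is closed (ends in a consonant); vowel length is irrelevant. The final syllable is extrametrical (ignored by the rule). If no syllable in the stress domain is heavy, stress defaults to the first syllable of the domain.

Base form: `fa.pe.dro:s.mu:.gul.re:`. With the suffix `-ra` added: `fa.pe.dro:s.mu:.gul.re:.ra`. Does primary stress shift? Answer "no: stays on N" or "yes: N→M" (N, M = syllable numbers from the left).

Base `fa.pe.dro:s.mu:.gul.re:` (6 syllables):
  The final syllable (6, re:) is extrametrical; the stress domain is syllables 1–5.
  Weights: 1 fa L, 2 pe L, 3 dro:s H, 4 mu: L, 5 gul H.
  Heavy syllables in the domain: 3, 5. The leftmost is syllable 3 (dro:s).
  → primary stress on syllable 3.
Suffixed `fa.pe.dro:s.mu:.gul.re:.ra` (7 syllables):
  The final syllable (7, ra) is extrametrical; the stress domain is syllables 1–6.
  Weights: 1 fa L, 2 pe L, 3 dro:s H, 4 mu: L, 5 gul H, 6 re: L.
  Heavy syllables in the domain: 3, 5. The leftmost is syllable 3 (dro:s).
  → primary stress on syllable 3.

no: stays on 3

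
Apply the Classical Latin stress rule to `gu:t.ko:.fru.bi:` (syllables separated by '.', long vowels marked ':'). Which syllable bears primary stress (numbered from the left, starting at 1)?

2

Classical Latin: stress the penult if heavy (long vowel or closed), else the antepenult.
Weights: 2 ko: H, 3 fru L, 4 bi: H.
The penult (syllable 3, fru) is light, so stress falls on the antepenult (syllable 2, ko:).
Stress on syllable 2: gu:t.ˈko:.fru.bi:.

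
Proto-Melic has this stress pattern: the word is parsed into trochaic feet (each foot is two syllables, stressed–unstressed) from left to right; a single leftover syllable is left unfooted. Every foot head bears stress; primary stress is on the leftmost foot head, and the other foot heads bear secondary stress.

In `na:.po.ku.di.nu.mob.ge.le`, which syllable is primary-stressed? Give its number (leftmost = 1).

1

Parse left to right into trochaic (ˈσσ) feet: (ˈna:.po) (ˈku.di) (ˈnu.mob) (ˈge.le).
Foot heads (stressed positions): 1, 3, 5, 7.
End Rule Leftmost: primary stress on the leftmost head = syllable 1.
Primary stress: syllable 1 → ˈna:.po.ku.di.nu.mob.ge.le.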